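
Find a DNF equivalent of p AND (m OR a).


Step 1: Distribute ∧ over ∨: p ∧ (m ∨ a) = (p ∧ m) ∨ (p ∧ a).

(p AND m) OR (p AND a)


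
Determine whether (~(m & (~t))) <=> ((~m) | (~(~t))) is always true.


Build the truth table over {m, t}:
m | t | φ
---------
False | False | True
True | False | True
False | True | True
True | True | True
Every row evaluates to true.

Yes, it is a tautology.


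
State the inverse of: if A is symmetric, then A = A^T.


The inverse of (P → Q) is (¬P → ¬Q). It is equivalent to the converse, not to the original.
Here P = 'A is symmetric' and Q = 'A = A^T'.

If not (A is symmetric), then not (A = A^T).


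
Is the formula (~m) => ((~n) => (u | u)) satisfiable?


Search for a satisfying assignment over {m, n, u}.
Try m=True, n=False, u=False: the formula evaluates to True.
A satisfying assignment exists.

Satisfiable.


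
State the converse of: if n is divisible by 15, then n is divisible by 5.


The converse of (P → Q) is (Q → P). It is not in general equivalent to the original.
Here P = 'n is divisible by 15' and Q = 'n is divisible by 5'.

If n is divisible by 5, then n is divisible by 15.


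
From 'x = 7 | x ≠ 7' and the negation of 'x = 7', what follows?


Disjunctive syllogism: from (P ∨ Q) and ¬P, infer Q.
One disjunct, 'x = 7', is ruled out; the other must hold.

x ≠ 7


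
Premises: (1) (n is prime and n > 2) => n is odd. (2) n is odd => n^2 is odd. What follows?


Hypothetical syllogism: from (P → Q) and (Q → R), infer (P → R).
Chain the two implications through the shared middle term 'n is odd'.

(n is prime and n > 2) => n^2 is odd


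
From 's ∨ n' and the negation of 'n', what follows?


Disjunctive syllogism: from (P ∨ Q) and ¬P, infer Q.
One disjunct, 'n', is ruled out; the other must hold.

s


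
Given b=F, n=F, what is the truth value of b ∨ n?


Disjunction is false only when both operands are false.
Substitute: b=F, n=F.
F ∨ F evaluates to F.

F


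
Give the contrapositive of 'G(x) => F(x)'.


The contrapositive of (P → Q) is (¬Q → ¬P); it is logically equivalent to the original.
Here P = 'G(x)' and Q = 'F(x)'.

If not (F(x)), then not (G(x)).


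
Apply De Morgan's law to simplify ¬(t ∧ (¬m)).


De Morgan: the negation of a conjunction is the disjunction of the negations.
Distribute ¬ across ∧, flipping it to ∨, and negate each literal.

(¬t) ∨ m


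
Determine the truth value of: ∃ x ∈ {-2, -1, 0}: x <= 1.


Evaluate the predicate on each element: -2:T, -1:T, 0:T.
Witness x = -2 satisfies the predicate.

T


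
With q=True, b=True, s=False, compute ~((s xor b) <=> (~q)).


Substitute q=True, b=True, s=False:
s xor b = False xor True = True
~q = False
(s xor b) <=> (~q) = True <=> False = False
~((s xor b) <=> (~q)) = True

True


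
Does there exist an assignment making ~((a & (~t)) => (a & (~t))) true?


Check all 4 assignments over {a, t}:
a | t | φ
---------
False | False | False
True | False | False
False | True | False
True | True | False
No assignment makes the formula true.

Unsatisfiable.


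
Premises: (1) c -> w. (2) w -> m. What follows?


Hypothetical syllogism: from (P → Q) and (Q → R), infer (P → R).
Chain the two implications through the shared middle term 'w'.

c -> m


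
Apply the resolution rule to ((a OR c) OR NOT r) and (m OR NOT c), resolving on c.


The clauses contain complementary literals c and NOTc.
Resolution eliminates this pair and disjoins the remaining literals (merging duplicates).

((a OR NOT r) OR m)


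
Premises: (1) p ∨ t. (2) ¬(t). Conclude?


Disjunctive syllogism: from (P ∨ Q) and ¬P, infer Q.
One disjunct, 't', is ruled out; the other must hold.

p


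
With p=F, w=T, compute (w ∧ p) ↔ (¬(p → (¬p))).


Substitute p=F, w=T:
w ∧ p = T ∧ F = F
¬p = T
p → (¬p) = F → T = T
¬(p → (¬p)) = F
(w ∧ p) ↔ (¬(p → (¬p))) = F ↔ F = T

T


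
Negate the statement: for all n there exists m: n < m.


Negation flips each quantifier (∀↔∃) and negates the inner predicate.
¬(for all n there exists m: φ) = there exists n for all m: ¬φ.

there exists n for all m: NOT(n < m)


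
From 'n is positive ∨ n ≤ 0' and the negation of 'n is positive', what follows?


Disjunctive syllogism: from (P ∨ Q) and ¬P, infer Q.
One disjunct, 'n is positive', is ruled out; the other must hold.

n ≤ 0


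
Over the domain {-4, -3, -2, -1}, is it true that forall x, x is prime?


Evaluate the predicate on each element: -4:False, -3:False, -2:False, -1:False.
Counterexample x = -4 fails the predicate.

False


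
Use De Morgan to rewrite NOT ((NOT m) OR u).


De Morgan: the negation of a disjunction is the conjunction of the negations.
Distribute NOT across OR, flipping it to AND, and negate each literal.

m AND (NOT u)


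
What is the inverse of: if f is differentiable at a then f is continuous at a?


The inverse of (P → Q) is (¬P → ¬Q). It is equivalent to the converse, not to the original.
Here P = 'f is differentiable at a' and Q = 'f is continuous at a'.

If not (f is differentiable at a), then not (f is continuous at a).


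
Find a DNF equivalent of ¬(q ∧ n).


Step 1: Apply De Morgan: ¬(q ∧ n) = ¬q ∨ ¬n.

(¬q) ∨ (¬n)


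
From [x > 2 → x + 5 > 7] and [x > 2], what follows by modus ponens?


Modus ponens: from (P → Q) and P, infer Q.
P = 'x > 2' is asserted, and P → Q holds, so Q follows.

x + 5 > 7.


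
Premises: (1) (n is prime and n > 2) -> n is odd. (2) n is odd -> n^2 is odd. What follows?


Hypothetical syllogism: from (P → Q) and (Q → R), infer (P → R).
Chain the two implications through the shared middle term 'n is odd'.

(n is prime and n > 2) -> n^2 is odd


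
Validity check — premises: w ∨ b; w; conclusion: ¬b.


This is affirming a disjunct (fallacy). There exist truth assignments where the premises are all true but the conclusion is false.

Invalid.


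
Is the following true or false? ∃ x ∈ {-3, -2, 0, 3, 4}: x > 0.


Evaluate the predicate on each element: -3:F, -2:F, 0:F, 3:T, 4:T.
Witness x = 3 satisfies the predicate.

T


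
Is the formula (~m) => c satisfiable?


Search for a satisfying assignment over {c, m}.
Try c=True, m=False: the formula evaluates to True.
A satisfying assignment exists.

Satisfiable.


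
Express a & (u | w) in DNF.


Step 1: Distribute ∧ over ∨: a ∧ (u ∨ w) = (a ∧ u) ∨ (a ∧ w).

(a & u) | (a & w)


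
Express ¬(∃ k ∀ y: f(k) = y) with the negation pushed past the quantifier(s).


Negation flips each quantifier (∀↔∃) and negates the inner predicate.
¬(∃ k ∀ y: φ) = ∀ k ∃ y: ¬φ.

∀ k ∃ y: ¬(f(k) = y)


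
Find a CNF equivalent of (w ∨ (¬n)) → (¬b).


Step 1: Rewrite as ¬(w ∨ (¬n)) ∨ (¬b) = (¬w ∧ ¬(¬n)) ∨ (¬b).
Step 2: Distribute ∨ over ∧.
Step 3: Eliminate any double negations (¬¬X = X).

((¬w) ∨ (¬b)) ∧ (n ∨ (¬b))


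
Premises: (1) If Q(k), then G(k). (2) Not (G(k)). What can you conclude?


Modus tollens: from (P → Q) and ¬Q, infer ¬P.
Q = 'G(k)' is denied; since P → Q, P must also fail.

Not (Q(k)).


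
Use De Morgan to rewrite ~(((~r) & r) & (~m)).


De Morgan: the negation of a conjunction is the disjunction of the negations.
Distribute ~ across &, flipping it to |, and negate each literal.

(r | (~r)) | m


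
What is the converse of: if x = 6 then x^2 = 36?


The converse of (P → Q) is (Q → P). It is not in general equivalent to the original.
Here P = 'x = 6' and Q = 'x^2 = 36'.

If x^2 = 36, then x = 6.


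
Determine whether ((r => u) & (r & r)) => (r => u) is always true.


Build the truth table over {r, u}:
r | u | φ
---------
False | False | True
True | False | True
False | True | True
True | True | True
Every row evaluates to true.

Yes, it is a tautology.


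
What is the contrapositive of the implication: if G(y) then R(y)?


The contrapositive of (P → Q) is (¬Q → ¬P); it is logically equivalent to the original.
Here P = 'G(y)' and Q = 'R(y)'.

If not (R(y)), then not (G(y)).


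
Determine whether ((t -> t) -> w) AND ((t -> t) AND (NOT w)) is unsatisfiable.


Truth table over {t, w}:
t | w | φ
---------
F | F | F
T | F | F
F | T | F
T | T | F
Every row is false.

Yes, it is a contradiction.


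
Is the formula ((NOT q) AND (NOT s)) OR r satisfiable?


Search for a satisfying assignment over {q, r, s}.
Try q=F, r=F, s=F: the formula evaluates to T.
A satisfying assignment exists.

Satisfiable.


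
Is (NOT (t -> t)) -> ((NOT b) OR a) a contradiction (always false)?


Truth table over {a, b, t}:
a | b | t | φ
-------------
F | F | F | T
T | F | F | T
F | T | F | T
T | T | F | T
F | F | T | T
T | F | T | T
F | T | T | T
T | T | T | T
Satisfying assignment at row 1: a=F, b=F, t=F gives T.

No, it is not a contradiction.


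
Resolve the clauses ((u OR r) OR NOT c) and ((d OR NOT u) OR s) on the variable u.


The clauses contain complementary literals u and NOTu.
Resolution eliminates this pair and disjoins the remaining literals (merging duplicates).

(((r OR NOT c) OR d) OR s)


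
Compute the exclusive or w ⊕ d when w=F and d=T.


Exclusive or is true when exactly one operand is true.
Substitute: w=F, d=T.
F ⊕ T evaluates to T.

T


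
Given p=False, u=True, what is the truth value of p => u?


Implication is false only when antecedent is true and consequent is false.
Substitute: p=False, u=True.
False => True evaluates to True.

True


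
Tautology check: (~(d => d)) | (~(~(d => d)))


Build the truth table over {d}:
d | φ
-----
False | True
True | True
Every row evaluates to true.

Yes, it is a tautology.


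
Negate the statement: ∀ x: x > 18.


¬(∀ x: φ) = ∃ x: ¬φ, and ¬(∃ x: φ) = ∀ x: ¬φ.
Apply to the universal statement.

∃ x: ¬(x > 18)


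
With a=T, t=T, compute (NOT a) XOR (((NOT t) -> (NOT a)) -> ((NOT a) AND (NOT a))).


Substitute a=T, t=T:
NOT a = F
NOT t = F
NOT a = F
(NOT t) -> (NOT a) = F -> F = T
NOT a = F
NOT a = F
(NOT a) AND (NOT a) = F AND F = F
((NOT t) -> (NOT a)) -> ((NOT a) AND (NOT a)) = T -> F = F
(NOT a) XOR (((NOT t) -> (NOT a)) -> ((NOT a) AND (NOT a))) = F XOR F = F

F


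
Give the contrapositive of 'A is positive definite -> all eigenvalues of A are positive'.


The contrapositive of (P → Q) is (¬Q → ¬P); it is logically equivalent to the original.
Here P = 'A is positive definite' and Q = 'all eigenvalues of A are positive'.

If not (all eigenvalues of A are positive), then not (A is positive definite).


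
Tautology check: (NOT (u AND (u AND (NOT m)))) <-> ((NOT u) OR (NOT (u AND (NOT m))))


Build the truth table over {m, u}:
m | u | φ
---------
F | F | T
T | F | T
F | T | T
T | T | T
Every row evaluates to true.

Yes, it is a tautology.


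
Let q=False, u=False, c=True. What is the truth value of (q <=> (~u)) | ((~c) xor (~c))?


Substitute q=False, u=False, c=True:
~u = True
q <=> (~u) = False <=> True = False
~c = False
~c = False
(~c) xor (~c) = False xor False = False
(q <=> (~u)) | ((~c) xor (~c)) = False | False = False

False


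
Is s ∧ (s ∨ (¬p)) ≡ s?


Compare truth tables:
p | s | φ | ψ
-------------
F | F | F | F
T | F | F | F
F | T | T | T
T | T | T | T
The columns φ and ψ agree on every row.

Yes, they are logically equivalent.


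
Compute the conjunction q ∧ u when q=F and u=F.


Conjunction is true only when both operands are true.
Substitute: q=F, u=F.
F ∧ F evaluates to F.

F


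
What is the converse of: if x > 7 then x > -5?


The converse of (P → Q) is (Q → P). It is not in general equivalent to the original.
Here P = 'x > 7' and Q = 'x > -5'.

If x > -5, then x > 7.


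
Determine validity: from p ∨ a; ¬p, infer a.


This matches the form of disjunctive syllogism: the conclusion follows in every model of the premises.

Valid.


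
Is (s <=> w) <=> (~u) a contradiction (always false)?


Truth table over {s, u, w}:
s | u | w | φ
-------------
False | False | False | True
True | False | False | False
False | True | False | False
True | True | False | True
False | False | True | False
True | False | True | True
False | True | True | True
True | True | True | False
Satisfying assignment at row 1: s=False, u=False, w=False gives True.

No, it is not a contradiction.


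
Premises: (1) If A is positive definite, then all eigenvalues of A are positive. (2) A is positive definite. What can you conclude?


Modus ponens: from (P → Q) and P, infer Q.
P = 'A is positive definite' is asserted, and P → Q holds, so Q follows.

all eigenvalues of A are positive.


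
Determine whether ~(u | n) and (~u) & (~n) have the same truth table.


Compare truth tables:
n | u | φ | ψ
-------------
False | False | True | True
True | False | False | False
False | True | False | False
True | True | False | False
The columns φ and ψ agree on every row.

Yes, they are logically equivalent.


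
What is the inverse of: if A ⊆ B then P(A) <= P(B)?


The inverse of (P → Q) is (¬P → ¬Q). It is equivalent to the converse, not to the original.
Here P = 'A ⊆ B' and Q = 'P(A) <= P(B)'.

If not (A ⊆ B), then not (P(A) <= P(B)).


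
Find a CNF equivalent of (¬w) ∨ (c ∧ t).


Step 1: Distribute ∨ over ∧: (¬w) ∨ (c ∧ t) = ((¬w) ∨ c) ∧ ((¬w) ∨ t).

((¬w) ∨ c) ∧ ((¬w) ∨ t)


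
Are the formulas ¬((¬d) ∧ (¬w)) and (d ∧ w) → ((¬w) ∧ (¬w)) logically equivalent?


Compare truth tables:
d | w | φ | ψ
-------------
F | F | F | T
T | F | T | T
F | T | T | T
T | T | T | F
They differ at row 1 (d=F, w=F): φ=F but ψ=T.

No, they are not logically equivalent.


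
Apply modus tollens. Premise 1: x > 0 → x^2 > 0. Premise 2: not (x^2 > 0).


Modus tollens: from (P → Q) and ¬Q, infer ¬P.
Q = 'x^2 > 0' is denied; since P → Q, P must also fail.

Not (x > 0).


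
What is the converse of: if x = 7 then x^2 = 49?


The converse of (P → Q) is (Q → P). It is not in general equivalent to the original.
Here P = 'x = 7' and Q = 'x^2 = 49'.

If x^2 = 49, then x = 7.


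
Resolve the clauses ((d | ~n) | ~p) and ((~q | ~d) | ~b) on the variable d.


The clauses contain complementary literals d and ~d.
Resolution eliminates this pair and disjoins the remaining literals (merging duplicates).

(((~p | ~n) | ~q) | ~b)


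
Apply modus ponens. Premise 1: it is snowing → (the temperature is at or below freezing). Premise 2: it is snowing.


Modus ponens: from (P → Q) and P, infer Q.
P = 'it is snowing' is asserted, and P → Q holds, so Q follows.

(the temperature is at or below freezing).


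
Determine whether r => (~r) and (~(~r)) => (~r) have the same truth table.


Compare truth tables:
r | φ | ψ
---------
False | True | True
True | False | False
The columns φ and ψ agree on every row.

Yes, they are logically equivalent.


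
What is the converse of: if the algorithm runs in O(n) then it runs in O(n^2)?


The converse of (P → Q) is (Q → P). It is not in general equivalent to the original.
Here P = 'the algorithm runs in O(n)' and Q = 'it runs in O(n^2)'.

If it runs in O(n^2), then the algorithm runs in O(n).


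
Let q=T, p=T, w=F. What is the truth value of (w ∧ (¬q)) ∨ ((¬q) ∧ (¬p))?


Substitute q=T, p=T, w=F:
¬q = F
w ∧ (¬q) = F ∧ F = F
¬q = F
¬p = F
(¬q) ∧ (¬p) = F ∧ F = F
(w ∧ (¬q)) ∨ ((¬q) ∧ (¬p)) = F ∨ F = F

F


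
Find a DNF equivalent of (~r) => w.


Step 1: Rewrite (¬r) → w as ¬(¬r) ∨ w.
Step 2: Eliminate any double negations (¬¬X = X).

r | w


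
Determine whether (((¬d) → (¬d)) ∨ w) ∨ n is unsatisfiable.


Truth table over {d, n, w}:
d | n | w | φ
-------------
F | F | F | T
T | F | F | T
F | T | F | T
T | T | F | T
F | F | T | T
T | F | T | T
F | T | T | T
T | T | T | T
Satisfying assignment at row 1: d=F, n=F, w=F gives T.

No, it is not a contradiction.


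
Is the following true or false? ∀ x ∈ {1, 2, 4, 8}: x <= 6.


Evaluate the predicate on each element: 1:T, 2:T, 4:T, 8:F.
Counterexample x = 8 fails the predicate.

F


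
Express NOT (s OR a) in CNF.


Step 1: Apply De Morgan: ¬(s ∨ a) = ¬s ∧ ¬a.

(NOT s) AND (NOT a)


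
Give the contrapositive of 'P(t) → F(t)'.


The contrapositive of (P → Q) is (¬Q → ¬P); it is logically equivalent to the original.
Here P = 'P(t)' and Q = 'F(t)'.

If not (F(t)), then not (P(t)).


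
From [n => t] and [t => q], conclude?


Hypothetical syllogism: from (P → Q) and (Q → R), infer (P → R).
Chain the two implications through the shared middle term 't'.

n => q


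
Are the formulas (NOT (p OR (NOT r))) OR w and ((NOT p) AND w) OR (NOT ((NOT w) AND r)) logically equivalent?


Compare truth tables:
p | r | w | φ | ψ
-----------------
F | F | F | F | T
T | F | F | F | T
F | T | F | T | F
T | T | F | F | F
F | F | T | T | T
T | F | T | T | T
F | T | T | T | T
T | T | T | T | T
They differ at row 1 (p=F, r=F, w=F): φ=F but ψ=T.

No, they are not logically equivalent.


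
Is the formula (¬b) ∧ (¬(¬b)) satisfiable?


Check all 2 assignments over {b}:
b | φ
-----
F | F
T | F
No assignment makes the formula true.

Unsatisfiable.


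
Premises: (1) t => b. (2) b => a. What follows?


Hypothetical syllogism: from (P → Q) and (Q → R), infer (P → R).
Chain the two implications through the shared middle term 'b'.

t => a


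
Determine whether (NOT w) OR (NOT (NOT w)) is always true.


Build the truth table over {w}:
w | φ
-----
F | T
T | T
Every row evaluates to true.

Yes, it is a tautology.


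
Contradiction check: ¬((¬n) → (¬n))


Truth table over {n}:
n | φ
-----
F | F
T | F
Every row is false.

Yes, it is a contradiction.


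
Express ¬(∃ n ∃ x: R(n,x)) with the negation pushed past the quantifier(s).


Negation flips each quantifier (∀↔∃) and negates the inner predicate.
¬(∃ n ∃ x: φ) = ∀ n ∀ x: ¬φ.

∀ n ∀ x: ¬(R(n,x))


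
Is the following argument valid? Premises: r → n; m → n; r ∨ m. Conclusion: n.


This matches the form of proof by cases: the conclusion follows in every model of the premises.

Valid.


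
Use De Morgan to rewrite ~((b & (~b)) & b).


De Morgan: the negation of a conjunction is the disjunction of the negations.
Distribute ~ across &, flipping it to |, and negate each literal.

((~b) | b) | (~b)


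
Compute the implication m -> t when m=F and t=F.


Implication is false only when antecedent is true and consequent is false.
Substitute: m=F, t=F.
F -> F evaluates to T.

T


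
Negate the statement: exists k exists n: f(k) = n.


Negation flips each quantifier (∀↔∃) and negates the inner predicate.
¬(exists k exists n: φ) = forall k forall n: ¬φ.

forall k forall n: ~(f(k) = n)


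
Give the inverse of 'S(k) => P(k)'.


The inverse of (P → Q) is (¬P → ¬Q). It is equivalent to the converse, not to the original.
Here P = 'S(k)' and Q = 'P(k)'.

If not (S(k)), then not (P(k)).


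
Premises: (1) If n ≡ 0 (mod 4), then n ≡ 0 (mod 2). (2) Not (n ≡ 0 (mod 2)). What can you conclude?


Modus tollens: from (P → Q) and ¬Q, infer ¬P.
Q = 'n ≡ 0 (mod 2)' is denied; since P → Q, P must also fail.

Not (n ≡ 0 (mod 4)).


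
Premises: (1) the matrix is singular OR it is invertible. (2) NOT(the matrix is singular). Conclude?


Disjunctive syllogism: from (P ∨ Q) and ¬P, infer Q.
One disjunct, 'the matrix is singular', is ruled out; the other must hold.

it is invertible


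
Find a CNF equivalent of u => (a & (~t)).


Step 1: Rewrite u → (a ∧ (¬t)) as ¬u ∨ (a ∧ (¬t)).
Step 2: Distribute ∨ over ∧.

((~u) | a) & ((~u) | (~t))


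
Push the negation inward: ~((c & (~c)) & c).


De Morgan: the negation of a conjunction is the disjunction of the negations.
Distribute ~ across &, flipping it to |, and negate each literal.

((~c) | c) | (~c)


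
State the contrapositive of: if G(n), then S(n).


The contrapositive of (P → Q) is (¬Q → ¬P); it is logically equivalent to the original.
Here P = 'G(n)' and Q = 'S(n)'.

If not (S(n)), then not (G(n)).


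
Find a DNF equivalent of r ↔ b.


Step 1: r ↔ b is true exactly when both agree: (r ∧ b) ∨ (¬r ∧ ¬b).

(r ∧ b) ∨ ((¬r) ∧ (¬b))


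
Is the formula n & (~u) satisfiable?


Search for a satisfying assignment over {n, u}.
Try n=True, u=False: the formula evaluates to True.
A satisfying assignment exists.

Satisfiable.


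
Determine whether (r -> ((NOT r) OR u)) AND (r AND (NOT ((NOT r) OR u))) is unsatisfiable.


Truth table over {r, u}:
r | u | φ
---------
F | F | F
T | F | F
F | T | F
T | T | F
Every row is false.

Yes, it is a contradiction.


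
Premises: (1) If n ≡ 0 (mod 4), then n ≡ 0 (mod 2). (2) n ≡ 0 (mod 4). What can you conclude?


Modus ponens: from (P → Q) and P, infer Q.
P = 'n ≡ 0 (mod 4)' is asserted, and P → Q holds, so Q follows.

n ≡ 0 (mod 2).


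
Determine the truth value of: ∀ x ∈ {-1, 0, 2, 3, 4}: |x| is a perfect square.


Evaluate the predicate on each element: -1:T, 0:T, 2:F, 3:F, 4:T.
Counterexample x = 2 fails the predicate.

F


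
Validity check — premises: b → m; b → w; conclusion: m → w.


This is (no valid rule). There exist truth assignments where the premises are all true but the conclusion is false.

Invalid.


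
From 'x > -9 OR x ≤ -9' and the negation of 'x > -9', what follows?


Disjunctive syllogism: from (P ∨ Q) and ¬P, infer Q.
One disjunct, 'x > -9', is ruled out; the other must hold.

x ≤ -9


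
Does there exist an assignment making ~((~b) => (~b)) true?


Check all 2 assignments over {b}:
b | φ
-----
False | False
True | False
No assignment makes the formula true.

Unsatisfiable.


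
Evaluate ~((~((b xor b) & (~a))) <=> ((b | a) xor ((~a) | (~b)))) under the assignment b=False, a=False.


Substitute b=False, a=False:
… (earlier sub-steps elided)
~a = True
(b xor b) & (~a) = False & True = False
~((b xor b) & (~a)) = True
b | a = False | False = False
~a = True
~b = True
(~a) | (~b) = True | True = True
(b | a) xor ((~a) | (~b)) = False xor True = True
(~((b xor b) & (~a))) <=> ((b | a) xor ((~a) | (~b))) = True <=> True = True
~((~((b xor b) & (~a))) <=> ((b | a) xor ((~a) | (~b)))) = False

False


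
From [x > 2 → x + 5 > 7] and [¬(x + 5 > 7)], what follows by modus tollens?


Modus tollens: from (P → Q) and ¬Q, infer ¬P.
Q = 'x + 5 > 7' is denied; since P → Q, P must also fail.

Not (x > 2).


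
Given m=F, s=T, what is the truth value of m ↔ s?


Biconditional is true when both operands have the same truth value.
Substitute: m=F, s=T.
F ↔ T evaluates to F.

F


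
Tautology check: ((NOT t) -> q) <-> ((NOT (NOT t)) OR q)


Build the truth table over {q, t}:
q | t | φ
---------
F | F | T
T | F | T
F | T | T
T | T | T
Every row evaluates to true.

Yes, it is a tautology.


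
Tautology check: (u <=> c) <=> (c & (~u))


Build the truth table over {c, u}:
c | u | φ
---------
False | False | False
True | False | False
False | True | True
True | True | False
Counterexample at row 1: with c=False, u=False, the formula is False.

No, it is not a tautology.


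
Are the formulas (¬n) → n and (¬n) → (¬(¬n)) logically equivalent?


Compare truth tables:
n | φ | ψ
---------
F | F | F
T | T | T
The columns φ and ψ agree on every row.

Yes, they are logically equivalent.


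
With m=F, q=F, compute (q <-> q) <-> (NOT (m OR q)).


Substitute m=F, q=F:
q <-> q = F <-> F = T
m OR q = F OR F = F
NOT (m OR q) = T
(q <-> q) <-> (NOT (m OR q)) = T <-> T = T

T


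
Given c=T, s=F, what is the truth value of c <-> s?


Biconditional is true when both operands have the same truth value.
Substitute: c=T, s=F.
T <-> F evaluates to F.

F


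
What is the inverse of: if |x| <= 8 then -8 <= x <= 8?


The inverse of (P → Q) is (¬P → ¬Q). It is equivalent to the converse, not to the original.
Here P = '|x| <= 8' and Q = '-8 <= x <= 8'.

If not (|x| <= 8), then not (-8 <= x <= 8).


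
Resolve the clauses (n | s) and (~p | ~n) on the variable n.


The clauses contain complementary literals n and ~n.
Resolution eliminates this pair and disjoins the remaining literals (merging duplicates).

(s | ~p)


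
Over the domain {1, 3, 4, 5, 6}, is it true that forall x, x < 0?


Evaluate the predicate on each element: 1:False, 3:False, 4:False, 5:False, 6:False.
Counterexample x = 1 fails the predicate.

False


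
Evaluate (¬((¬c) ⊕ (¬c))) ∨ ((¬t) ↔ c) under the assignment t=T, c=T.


Substitute t=T, c=T:
¬c = F
¬c = F
(¬c) ⊕ (¬c) = F ⊕ F = F
¬((¬c) ⊕ (¬c)) = T
¬t = F
(¬t) ↔ c = F ↔ T = F
(¬((¬c) ⊕ (¬c))) ∨ ((¬t) ↔ c) = T ∨ F = T

T


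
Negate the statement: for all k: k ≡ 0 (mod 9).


¬(for all x: φ) = there exists x: ¬φ, and ¬(there exists x: φ) = for all x: ¬φ.
Apply to the universal statement.

there exists k: NOT(k ≡ 0 (mod 9))


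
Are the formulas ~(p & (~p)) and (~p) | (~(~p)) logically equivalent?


Compare truth tables:
p | φ | ψ
---------
False | True | True
True | True | True
The columns φ and ψ agree on every row.

Yes, they are logically equivalent.


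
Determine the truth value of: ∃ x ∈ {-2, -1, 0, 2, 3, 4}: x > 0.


Evaluate the predicate on each element: -2:F, -1:F, 0:F, 2:T, 3:T, 4:T.
Witness x = 2 satisfies the predicate.

T


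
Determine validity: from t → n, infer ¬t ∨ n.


This matches the form of material implication: the conclusion follows in every model of the premises.

Valid.


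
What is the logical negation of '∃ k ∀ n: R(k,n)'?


Negation flips each quantifier (∀↔∃) and negates the inner predicate.
¬(∃ k ∀ n: φ) = ∀ k ∃ n: ¬φ.

∀ k ∃ n: ¬(R(k,n))


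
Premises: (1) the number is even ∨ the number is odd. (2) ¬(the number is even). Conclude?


Disjunctive syllogism: from (P ∨ Q) and ¬P, infer Q.
One disjunct, 'the number is even', is ruled out; the other must hold.

the number is odd


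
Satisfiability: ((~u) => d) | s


Search for a satisfying assignment over {d, s, u}.
Try d=True, s=False, u=False: the formula evaluates to True.
A satisfying assignment exists.

Satisfiable.


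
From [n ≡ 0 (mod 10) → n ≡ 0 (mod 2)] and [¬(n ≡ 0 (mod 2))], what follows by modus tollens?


Modus tollens: from (P → Q) and ¬Q, infer ¬P.
Q = 'n ≡ 0 (mod 2)' is denied; since P → Q, P must also fail.

Not (n ≡ 0 (mod 10)).


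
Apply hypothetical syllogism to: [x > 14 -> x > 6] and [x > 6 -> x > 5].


Hypothetical syllogism: from (P → Q) and (Q → R), infer (P → R).
Chain the two implications through the shared middle term 'x > 6'.

x > 14 -> x > 5


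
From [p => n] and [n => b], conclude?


Hypothetical syllogism: from (P → Q) and (Q → R), infer (P → R).
Chain the two implications through the shared middle term 'n'.

p => b


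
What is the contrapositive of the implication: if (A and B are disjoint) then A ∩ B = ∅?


The contrapositive of (P → Q) is (¬Q → ¬P); it is logically equivalent to the original.
Here P = '(A and B are disjoint)' and Q = 'A ∩ B = ∅'.

If not (A ∩ B = ∅), then not ((A and B are disjoint)).


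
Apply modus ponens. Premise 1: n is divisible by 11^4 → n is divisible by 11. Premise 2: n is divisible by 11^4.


Modus ponens: from (P → Q) and P, infer Q.
P = 'n is divisible by 11^4' is asserted, and P → Q holds, so Q follows.

n is divisible by 11.


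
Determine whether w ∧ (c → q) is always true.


Build the truth table over {c, q, w}:
c | q | w | φ
-------------
F | F | F | F
T | F | F | F
F | T | F | F
T | T | F | F
F | F | T | T
T | F | T | F
F | T | T | T
T | T | T | T
Counterexample at row 1: with c=F, q=F, w=F, the formula is F.

No, it is not a tautology.


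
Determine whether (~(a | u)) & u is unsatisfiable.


Truth table over {a, u}:
a | u | φ
---------
False | False | False
True | False | False
False | True | False
True | True | False
Every row is false.

Yes, it is a contradiction.


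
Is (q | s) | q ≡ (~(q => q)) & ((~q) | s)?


Compare truth tables:
q | s | φ | ψ
-------------
False | False | False | False
True | False | True | False
False | True | True | False
True | True | True | False
They differ at row 2 (q=True, s=False): φ=True but ψ=False.

No, they are not logically equivalent.


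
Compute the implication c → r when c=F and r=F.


Implication is false only when antecedent is true and consequent is false.
Substitute: c=F, r=F.
F → F evaluates to T.

T


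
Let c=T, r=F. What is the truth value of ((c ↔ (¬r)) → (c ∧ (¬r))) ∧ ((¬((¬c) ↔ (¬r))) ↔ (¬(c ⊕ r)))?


Substitute c=T, r=F:
… (earlier sub-steps elided)
c ∧ (¬r) = T ∧ T = T
(c ↔ (¬r)) → (c ∧ (¬r)) = T → T = T
¬c = F
¬r = T
(¬c) ↔ (¬r) = F ↔ T = F
¬((¬c) ↔ (¬r)) = T
c ⊕ r = T ⊕ F = T
¬(c ⊕ r) = F
(¬((¬c) ↔ (¬r))) ↔ (¬(c ⊕ r)) = T ↔ F = F
((c ↔ (¬r)) → (c ∧ (¬r))) ∧ ((¬((¬c) ↔ (¬r))) ↔ (¬(c ⊕ r))) = T ∧ F = F

F


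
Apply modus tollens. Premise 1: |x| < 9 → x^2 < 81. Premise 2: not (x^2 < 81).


Modus tollens: from (P → Q) and ¬Q, infer ¬P.
Q = 'x^2 < 81' is denied; since P → Q, P must also fail.

Not (|x| < 9).


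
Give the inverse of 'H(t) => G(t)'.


The inverse of (P → Q) is (¬P → ¬Q). It is equivalent to the converse, not to the original.
Here P = 'H(t)' and Q = 'G(t)'.

If not (H(t)), then not (G(t)).


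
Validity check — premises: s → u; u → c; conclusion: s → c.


This matches the form of hypothetical syllogism: the conclusion follows in every model of the premises.

Valid.


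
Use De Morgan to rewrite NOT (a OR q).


De Morgan: the negation of a disjunction is the conjunction of the negations.
Distribute NOT across OR, flipping it to AND, and negate each literal.

(NOT a) AND (NOT q)


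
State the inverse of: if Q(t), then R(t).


The inverse of (P → Q) is (¬P → ¬Q). It is equivalent to the converse, not to the original.
Here P = 'Q(t)' and Q = 'R(t)'.

If not (Q(t)), then not (R(t)).


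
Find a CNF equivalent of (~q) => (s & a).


Step 1: Rewrite (¬q) → (s ∧ a) as ¬(¬q) ∨ (s ∧ a).
Step 2: Distribute ∨ over ∧.
Step 3: Eliminate any double negations (¬¬X = X).

(q | s) & (q | a)


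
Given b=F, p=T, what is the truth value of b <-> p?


Biconditional is true when both operands have the same truth value.
Substitute: b=F, p=T.
F <-> T evaluates to F.

F


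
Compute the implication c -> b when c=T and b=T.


Implication is false only when antecedent is true and consequent is false.
Substitute: c=T, b=T.
T -> T evaluates to T.

T


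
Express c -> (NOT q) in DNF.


Step 1: Rewrite c → (¬q) as ¬c ∨ (¬q).

(NOT c) OR (NOT q)


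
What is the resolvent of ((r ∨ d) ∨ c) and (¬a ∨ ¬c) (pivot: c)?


The clauses contain complementary literals c and ¬c.
Resolution eliminates this pair and disjoins the remaining literals (merging duplicates).

((r ∨ d) ∨ ¬a)


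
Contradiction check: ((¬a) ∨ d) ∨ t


Truth table over {a, d, t}:
a | d | t | φ
-------------
F | F | F | T
T | F | F | F
F | T | F | T
T | T | F | T
F | F | T | T
T | F | T | T
F | T | T | T
T | T | T | T
Satisfying assignment at row 1: a=F, d=F, t=F gives T.

No, it is not a contradiction.


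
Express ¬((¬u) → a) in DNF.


Step 1: Rewrite implication then negate: ¬(¬(¬u) ∨ a) = (¬u) ∧ ¬a.

(¬u) ∧ (¬a)


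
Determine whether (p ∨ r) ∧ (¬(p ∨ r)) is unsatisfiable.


Truth table over {p, r}:
p | r | φ
---------
F | F | F
T | F | F
F | T | F
T | T | F
Every row is false.

Yes, it is a contradiction.


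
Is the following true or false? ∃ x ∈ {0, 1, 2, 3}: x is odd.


Evaluate the predicate on each element: 0:F, 1:T, 2:F, 3:T.
Witness x = 1 satisfies the predicate.

T


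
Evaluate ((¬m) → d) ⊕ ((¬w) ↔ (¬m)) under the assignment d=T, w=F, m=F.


Substitute d=T, w=F, m=F:
¬m = T
(¬m) → d = T → T = T
¬w = T
¬m = T
(¬w) ↔ (¬m) = T ↔ T = T
((¬m) → d) ⊕ ((¬w) ↔ (¬m)) = T ⊕ T = F

F


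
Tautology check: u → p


Build the truth table over {p, u}:
p | u | φ
---------
F | F | T
T | F | T
F | T | F
T | T | T
Counterexample at row 3: with p=F, u=T, the formula is F.

No, it is not a tautology.


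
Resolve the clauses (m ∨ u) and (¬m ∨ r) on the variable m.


The clauses contain complementary literals m and ¬m.
Resolution eliminates this pair and disjoins the remaining literals (merging duplicates).

(u ∨ r)


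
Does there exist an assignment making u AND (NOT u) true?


Check all 2 assignments over {u}:
u | φ
-----
F | F
T | F
No assignment makes the formula true.

Unsatisfiable.


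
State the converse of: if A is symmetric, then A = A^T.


The converse of (P → Q) is (Q → P). It is not in general equivalent to the original.
Here P = 'A is symmetric' and Q = 'A = A^T'.

If A = A^T, then A is symmetric.


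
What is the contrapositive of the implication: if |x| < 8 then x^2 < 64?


The contrapositive of (P → Q) is (¬Q → ¬P); it is logically equivalent to the original.
Here P = '|x| < 8' and Q = 'x^2 < 64'.

If not (x^2 < 64), then not (|x| < 8).


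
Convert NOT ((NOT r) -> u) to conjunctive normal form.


Step 1: Rewrite (¬r) → u as ¬(¬r) ∨ u.
Step 2: Negate: ¬(¬(¬r) ∨ u) = (¬r) ∧ ¬u (De Morgan + double negation).

(NOT r) AND (NOT u)


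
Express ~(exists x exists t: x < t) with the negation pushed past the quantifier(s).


Negation flips each quantifier (∀↔∃) and negates the inner predicate.
¬(exists x exists t: φ) = forall x forall t: ¬φ.

forall x forall t: ~(x < t)


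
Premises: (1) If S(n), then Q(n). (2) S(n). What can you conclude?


Modus ponens: from (P → Q) and P, infer Q.
P = 'S(n)' is asserted, and P → Q holds, so Q follows.

Q(n).


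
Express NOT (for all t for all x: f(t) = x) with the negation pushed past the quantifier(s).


Negation flips each quantifier (∀↔∃) and negates the inner predicate.
¬(for all t for all x: φ) = there exists t there exists x: ¬φ.

there exists t there exists x: NOT(f(t) = x)


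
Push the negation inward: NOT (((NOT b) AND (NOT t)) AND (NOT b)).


De Morgan: the negation of a conjunction is the disjunction of the negations.
Distribute NOT across AND, flipping it to OR, and negate each literal.

(b OR t) OR b


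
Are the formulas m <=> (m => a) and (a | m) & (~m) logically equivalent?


Compare truth tables:
a | m | φ | ψ
-------------
False | False | False | False
True | False | False | True
False | True | False | False
True | True | True | False
They differ at row 2 (a=True, m=False): φ=False but ψ=True.

No, they are not logically equivalent.


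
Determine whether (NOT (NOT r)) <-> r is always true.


Build the truth table over {r}:
r | φ
-----
F | T
T | T
Every row evaluates to true.

Yes, it is a tautology.


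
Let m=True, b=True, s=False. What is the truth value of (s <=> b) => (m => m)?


Substitute m=True, b=True, s=False:
s <=> b = False <=> True = False
m => m = True => True = True
(s <=> b) => (m => m) = False => True = True

True


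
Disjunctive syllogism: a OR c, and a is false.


Disjunctive syllogism: from (P ∨ Q) and ¬P, infer Q.
One disjunct, 'a', is ruled out; the other must hold.

c


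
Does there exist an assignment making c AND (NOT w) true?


Search for a satisfying assignment over {c, w}.
Try c=T, w=F: the formula evaluates to T.
A satisfying assignment exists.

Satisfiable.


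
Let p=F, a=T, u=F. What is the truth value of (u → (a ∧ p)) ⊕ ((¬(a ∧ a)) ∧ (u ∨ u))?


Substitute p=F, a=T, u=F:
a ∧ p = T ∧ F = F
u → (a ∧ p) = F → F = T
a ∧ a = T ∧ T = T
¬(a ∧ a) = F
u ∨ u = F ∨ F = F
(¬(a ∧ a)) ∧ (u ∨ u) = F ∧ F = F
(u → (a ∧ p)) ⊕ ((¬(a ∧ a)) ∧ (u ∨ u)) = T ⊕ F = T

T


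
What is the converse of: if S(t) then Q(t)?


The converse of (P → Q) is (Q → P). It is not in general equivalent to the original.
Here P = 'S(t)' and Q = 'Q(t)'.

If Q(t), then S(t).


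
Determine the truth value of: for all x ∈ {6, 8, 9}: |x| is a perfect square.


Evaluate the predicate on each element: 6:F, 8:F, 9:T.
Counterexample x = 6 fails the predicate.

F


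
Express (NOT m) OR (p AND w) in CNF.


Step 1: Distribute ∨ over ∧: (¬m) ∨ (p ∧ w) = ((¬m) ∨ p) ∧ ((¬m) ∨ w).

((NOT m) OR p) AND ((NOT m) OR w)


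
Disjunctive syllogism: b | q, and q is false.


Disjunctive syllogism: from (P ∨ Q) and ¬P, infer Q.
One disjunct, 'q', is ruled out; the other must hold.

b


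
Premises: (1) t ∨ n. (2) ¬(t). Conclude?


Disjunctive syllogism: from (P ∨ Q) and ¬P, infer Q.
One disjunct, 't', is ruled out; the other must hold.

n


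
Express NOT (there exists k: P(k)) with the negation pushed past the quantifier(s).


¬(for all x: φ) = there exists x: ¬φ, and ¬(there exists x: φ) = for all x: ¬φ.
Apply to the existential statement.

for all k: NOT(P(k))


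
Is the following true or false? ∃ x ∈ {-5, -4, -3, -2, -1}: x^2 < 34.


Evaluate the predicate on each element: -5:T, -4:T, -3:T, -2:T, -1:T.
Witness x = -5 satisfies the predicate.

T


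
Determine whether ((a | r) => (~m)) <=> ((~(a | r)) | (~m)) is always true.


Build the truth table over {a, m, r}:
a | m | r | φ
-------------
False | False | False | True
True | False | False | True
False | True | False | True
True | True | False | True
False | False | True | True
True | False | True | True
False | True | True | True
True | True | True | True
Every row evaluates to true.

Yes, it is a tautology.


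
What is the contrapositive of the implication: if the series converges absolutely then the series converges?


The contrapositive of (P → Q) is (¬Q → ¬P); it is logically equivalent to the original.
Here P = 'the series converges absolutely' and Q = 'the series converges'.

If not (the series converges), then not (the series converges absolutely).


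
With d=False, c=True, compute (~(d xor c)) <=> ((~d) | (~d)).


Substitute d=False, c=True:
d xor c = False xor True = True
~(d xor c) = False
~d = True
~d = True
(~d) | (~d) = True | True = True
(~(d xor c)) <=> ((~d) | (~d)) = False <=> True = False

False


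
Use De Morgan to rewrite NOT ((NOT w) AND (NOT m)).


De Morgan: the negation of a conjunction is the disjunction of the negations.
Distribute NOT across AND, flipping it to OR, and negate each literal.

w OR m


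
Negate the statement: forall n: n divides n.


¬(forall x: φ) = exists x: ¬φ, and ¬(exists x: φ) = forall x: ¬φ.
Apply to the universal statement.

exists n: ~(n divides n)


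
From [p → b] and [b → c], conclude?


Hypothetical syllogism: from (P → Q) and (Q → R), infer (P → R).
Chain the two implications through the shared middle term 'b'.

p → c


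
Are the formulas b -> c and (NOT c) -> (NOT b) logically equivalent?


Compare truth tables:
b | c | φ | ψ
-------------
F | F | T | T
T | F | F | F
F | T | T | T
T | T | T | T
The columns φ and ψ agree on every row.

Yes, they are logically equivalent.


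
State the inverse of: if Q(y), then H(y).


The inverse of (P → Q) is (¬P → ¬Q). It is equivalent to the converse, not to the original.
Here P = 'Q(y)' and Q = 'H(y)'.

If not (Q(y)), then not (H(y)).
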